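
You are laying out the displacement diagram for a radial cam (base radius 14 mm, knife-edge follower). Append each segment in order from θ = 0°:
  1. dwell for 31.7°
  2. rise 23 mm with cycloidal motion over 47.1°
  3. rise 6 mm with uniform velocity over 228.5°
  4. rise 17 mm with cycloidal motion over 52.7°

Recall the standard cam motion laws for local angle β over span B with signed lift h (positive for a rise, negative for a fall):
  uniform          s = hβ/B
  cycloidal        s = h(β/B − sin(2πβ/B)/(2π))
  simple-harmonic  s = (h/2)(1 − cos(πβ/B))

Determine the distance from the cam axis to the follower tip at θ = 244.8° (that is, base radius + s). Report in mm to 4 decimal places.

seg 1 [0°–31.7°] dwell: s stays 0.0000
seg 2 [31.7°–78.8°] cycloidal, h=23: full span → s += 23 → s = 23.0000
seg 3 [78.8°–307.3°] uniform, h=6: θ=244.8° here. β=166, B=228.5. 6·166/228.5 = 4.3589 → s = 27.3589
radial distance = base radius + s = 14 + 27.3589 = 41.3589

41.3589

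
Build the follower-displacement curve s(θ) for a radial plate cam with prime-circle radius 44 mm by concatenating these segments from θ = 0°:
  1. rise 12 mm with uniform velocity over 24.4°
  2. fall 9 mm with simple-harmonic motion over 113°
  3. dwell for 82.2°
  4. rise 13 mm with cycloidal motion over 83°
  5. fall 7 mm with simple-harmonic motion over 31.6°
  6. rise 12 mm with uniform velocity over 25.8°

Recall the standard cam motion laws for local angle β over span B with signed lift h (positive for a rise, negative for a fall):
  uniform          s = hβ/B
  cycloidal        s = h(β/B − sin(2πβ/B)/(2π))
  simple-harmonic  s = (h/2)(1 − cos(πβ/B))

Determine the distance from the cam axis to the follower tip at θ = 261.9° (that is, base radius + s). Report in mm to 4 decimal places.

seg 1 [0°–24.4°] uniform, h=12: full span → s += 12 → s = 12.0000
seg 2 [24.4°–137.4°] simple-harmonic, h=-9: full span → s += -9 → s = 3.0000
seg 3 [137.4°–219.6°] dwell: s stays 3.0000
seg 4 [219.6°–302.6°] cycloidal, h=13: θ=261.9° here. β=42.3, B=83. 13·(0.5096 − sin(2π·0.5096)/(2π)) = 6.7505 → s = 9.7505
radial distance = base radius + s = 44 + 9.7505 = 53.7505

53.7505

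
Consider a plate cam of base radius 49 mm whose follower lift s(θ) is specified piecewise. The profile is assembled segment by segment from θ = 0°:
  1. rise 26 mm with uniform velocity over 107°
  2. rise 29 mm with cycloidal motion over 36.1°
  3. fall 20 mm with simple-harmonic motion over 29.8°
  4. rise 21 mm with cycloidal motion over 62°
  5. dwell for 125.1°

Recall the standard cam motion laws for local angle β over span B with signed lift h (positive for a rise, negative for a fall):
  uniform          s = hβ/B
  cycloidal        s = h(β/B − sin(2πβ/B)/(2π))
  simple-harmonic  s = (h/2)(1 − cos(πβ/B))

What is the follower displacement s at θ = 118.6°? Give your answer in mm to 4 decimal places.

seg 1 [0°–107°] uniform, h=26: full span → s += 26 → s = 26.0000
seg 2 [107°–143.1°] cycloidal, h=29: θ=118.6° here. β=11.6, B=36.1. 29·(0.3213 − sin(2π·0.3213)/(2π)) = 5.1589 → s = 31.1589

31.1589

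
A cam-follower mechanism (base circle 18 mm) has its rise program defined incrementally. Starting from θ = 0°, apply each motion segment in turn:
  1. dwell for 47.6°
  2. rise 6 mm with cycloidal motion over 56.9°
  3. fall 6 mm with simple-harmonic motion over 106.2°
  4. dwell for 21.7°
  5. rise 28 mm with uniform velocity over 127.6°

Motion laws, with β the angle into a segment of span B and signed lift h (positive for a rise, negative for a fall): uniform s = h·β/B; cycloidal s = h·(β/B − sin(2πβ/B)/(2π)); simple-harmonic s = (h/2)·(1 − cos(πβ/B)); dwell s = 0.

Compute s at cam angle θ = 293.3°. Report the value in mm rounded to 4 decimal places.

seg 1 [0°–47.6°] dwell: s stays 0.0000
seg 2 [47.6°–104.5°] cycloidal, h=6: full span → s += 6 → s = 6.0000
seg 3 [104.5°–210.7°] simple-harmonic, h=-6: full span → s += -6 → s = 0.0000
seg 4 [210.7°–232.4°] dwell: s stays 0.0000
seg 5 [232.4°–360°] uniform, h=28: θ=293.3° here. β=60.9, B=127.6. 28·60.9/127.6 = 13.3636 → s = 13.3636

13.3636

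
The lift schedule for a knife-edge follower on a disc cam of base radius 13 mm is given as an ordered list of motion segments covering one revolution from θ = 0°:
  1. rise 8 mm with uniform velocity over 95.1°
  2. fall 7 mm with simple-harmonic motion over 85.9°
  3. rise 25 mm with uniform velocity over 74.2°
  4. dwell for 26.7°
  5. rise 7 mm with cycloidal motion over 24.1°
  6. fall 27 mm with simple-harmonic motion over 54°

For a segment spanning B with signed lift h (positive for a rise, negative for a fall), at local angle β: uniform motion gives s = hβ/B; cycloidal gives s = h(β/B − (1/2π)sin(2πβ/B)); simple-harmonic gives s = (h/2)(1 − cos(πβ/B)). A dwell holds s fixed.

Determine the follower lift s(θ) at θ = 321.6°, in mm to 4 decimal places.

seg 1 [0°–95.1°] uniform, h=8: full span → s += 8 → s = 8.0000
seg 2 [95.1°–181°] simple-harmonic, h=-7: full span → s += -7 → s = 1.0000
seg 3 [181°–255.2°] uniform, h=25: full span → s += 25 → s = 26.0000
seg 4 [255.2°–281.9°] dwell: s stays 26.0000
seg 5 [281.9°–306°] cycloidal, h=7: full span → s += 7 → s = 33.0000
seg 6 [306°–360°] simple-harmonic, h=-27: θ=321.6° here. β=15.6, B=54. -27/2·(1 − cos(π·0.2889)) = -5.1886 → s = 27.8114

27.8114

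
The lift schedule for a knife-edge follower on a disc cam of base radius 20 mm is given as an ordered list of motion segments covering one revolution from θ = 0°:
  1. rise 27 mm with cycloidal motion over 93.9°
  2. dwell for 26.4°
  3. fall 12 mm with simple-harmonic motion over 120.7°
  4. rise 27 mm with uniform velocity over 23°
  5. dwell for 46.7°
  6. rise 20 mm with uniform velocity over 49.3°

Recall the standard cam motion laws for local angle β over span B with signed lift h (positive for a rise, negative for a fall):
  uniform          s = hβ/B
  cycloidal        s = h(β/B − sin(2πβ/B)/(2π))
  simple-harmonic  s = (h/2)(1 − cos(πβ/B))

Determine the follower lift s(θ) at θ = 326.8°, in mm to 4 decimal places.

seg 1 [0°–93.9°] cycloidal, h=27: full span → s += 27 → s = 27.0000
seg 2 [93.9°–120.3°] dwell: s stays 27.0000
seg 3 [120.3°–241°] simple-harmonic, h=-12: full span → s += -12 → s = 15.0000
seg 4 [241°–264°] uniform, h=27: full span → s += 27 → s = 42.0000
seg 5 [264°–310.7°] dwell: s stays 42.0000
seg 6 [310.7°–360°] uniform, h=20: θ=326.8° here. β=16.1, B=49.3. 20·16.1/49.3 = 6.5314 → s = 48.5314

48.5314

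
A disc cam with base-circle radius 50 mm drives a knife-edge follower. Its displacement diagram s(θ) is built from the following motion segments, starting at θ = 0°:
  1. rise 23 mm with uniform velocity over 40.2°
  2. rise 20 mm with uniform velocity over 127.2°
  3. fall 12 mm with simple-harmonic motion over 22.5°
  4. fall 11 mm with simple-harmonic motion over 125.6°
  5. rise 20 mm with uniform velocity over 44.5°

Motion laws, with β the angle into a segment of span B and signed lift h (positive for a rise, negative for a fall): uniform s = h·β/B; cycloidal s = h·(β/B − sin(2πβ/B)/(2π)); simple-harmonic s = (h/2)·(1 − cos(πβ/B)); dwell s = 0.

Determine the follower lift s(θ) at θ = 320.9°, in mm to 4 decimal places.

seg 1 [0°–40.2°] uniform, h=23: full span → s += 23 → s = 23.0000
seg 2 [40.2°–167.4°] uniform, h=20: full span → s += 20 → s = 43.0000
seg 3 [167.4°–189.9°] simple-harmonic, h=-12: full span → s += -12 → s = 31.0000
seg 4 [189.9°–315.5°] simple-harmonic, h=-11: full span → s += -11 → s = 20.0000
seg 5 [315.5°–360°] uniform, h=20: θ=320.9° here. β=5.4, B=44.5. 20·5.4/44.5 = 2.4270 → s = 22.4270

22.4270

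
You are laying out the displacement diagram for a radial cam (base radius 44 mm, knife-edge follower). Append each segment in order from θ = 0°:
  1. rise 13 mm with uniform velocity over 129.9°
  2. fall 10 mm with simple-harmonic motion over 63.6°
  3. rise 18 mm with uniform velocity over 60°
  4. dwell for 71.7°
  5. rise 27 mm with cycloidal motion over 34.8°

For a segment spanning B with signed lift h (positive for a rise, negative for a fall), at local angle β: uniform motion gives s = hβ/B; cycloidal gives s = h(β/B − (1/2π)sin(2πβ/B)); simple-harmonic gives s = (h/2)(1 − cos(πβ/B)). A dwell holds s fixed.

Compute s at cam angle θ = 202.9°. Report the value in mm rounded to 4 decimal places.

seg 1 [0°–129.9°] uniform, h=13: full span → s += 13 → s = 13.0000
seg 2 [129.9°–193.5°] simple-harmonic, h=-10: full span → s += -10 → s = 3.0000
seg 3 [193.5°–253.5°] uniform, h=18: θ=202.9° here. β=9.4, B=60. 18·9.4/60 = 2.8200 → s = 5.8200

5.8200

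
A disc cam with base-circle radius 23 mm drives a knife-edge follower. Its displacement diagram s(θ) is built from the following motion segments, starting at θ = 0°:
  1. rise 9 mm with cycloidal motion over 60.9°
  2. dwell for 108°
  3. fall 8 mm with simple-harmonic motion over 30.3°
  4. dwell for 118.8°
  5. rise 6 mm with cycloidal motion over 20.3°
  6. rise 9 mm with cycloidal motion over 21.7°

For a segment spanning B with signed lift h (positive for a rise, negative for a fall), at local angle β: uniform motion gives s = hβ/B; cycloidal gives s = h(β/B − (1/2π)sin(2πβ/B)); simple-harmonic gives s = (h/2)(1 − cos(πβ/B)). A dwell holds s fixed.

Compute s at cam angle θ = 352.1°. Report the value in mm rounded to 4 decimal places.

seg 1 [0°–60.9°] cycloidal, h=9: full span → s += 9 → s = 9.0000
seg 2 [60.9°–168.9°] dwell: s stays 9.0000
seg 3 [168.9°–199.2°] simple-harmonic, h=-8: full span → s += -8 → s = 1.0000
seg 4 [199.2°–318°] dwell: s stays 1.0000
seg 5 [318°–338.3°] cycloidal, h=6: full span → s += 6 → s = 7.0000
seg 6 [338.3°–360°] cycloidal, h=9: θ=352.1° here. β=13.8, B=21.7. 9·(0.6359 − sin(2π·0.6359)/(2π)) = 6.8036 → s = 13.8036

13.8036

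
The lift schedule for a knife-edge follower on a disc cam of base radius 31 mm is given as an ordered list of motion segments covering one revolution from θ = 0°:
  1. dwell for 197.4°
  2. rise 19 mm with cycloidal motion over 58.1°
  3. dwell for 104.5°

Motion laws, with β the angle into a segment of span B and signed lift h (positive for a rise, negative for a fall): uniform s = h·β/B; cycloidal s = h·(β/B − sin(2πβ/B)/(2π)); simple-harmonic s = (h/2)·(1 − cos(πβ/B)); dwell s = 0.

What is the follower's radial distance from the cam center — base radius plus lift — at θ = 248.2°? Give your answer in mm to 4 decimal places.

seg 1 [0°–197.4°] dwell: s stays 0.0000
seg 2 [197.4°–255.5°] cycloidal, h=19: θ=248.2° here. β=50.8, B=58.1. 19·(0.8744 − sin(2π·0.8744)/(2π)) = 18.7596 → s = 18.7596
radial distance = base radius + s = 31 + 18.7596 = 49.7596

49.7596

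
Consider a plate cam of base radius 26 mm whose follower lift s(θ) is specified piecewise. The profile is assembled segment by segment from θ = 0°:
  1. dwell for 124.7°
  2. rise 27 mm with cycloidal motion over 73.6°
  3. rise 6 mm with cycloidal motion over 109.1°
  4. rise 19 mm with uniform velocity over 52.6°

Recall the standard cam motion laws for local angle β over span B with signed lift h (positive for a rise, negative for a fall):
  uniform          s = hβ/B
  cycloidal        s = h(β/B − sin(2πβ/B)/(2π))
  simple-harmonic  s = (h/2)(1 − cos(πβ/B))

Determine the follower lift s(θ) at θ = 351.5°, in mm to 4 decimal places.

seg 1 [0°–124.7°] dwell: s stays 0.0000
seg 2 [124.7°–198.3°] cycloidal, h=27: full span → s += 27 → s = 27.0000
seg 3 [198.3°–307.4°] cycloidal, h=6: full span → s += 6 → s = 33.0000
seg 4 [307.4°–360°] uniform, h=19: θ=351.5° here. β=44.1, B=52.6. 19·44.1/52.6 = 15.9297 → s = 48.9297

48.9297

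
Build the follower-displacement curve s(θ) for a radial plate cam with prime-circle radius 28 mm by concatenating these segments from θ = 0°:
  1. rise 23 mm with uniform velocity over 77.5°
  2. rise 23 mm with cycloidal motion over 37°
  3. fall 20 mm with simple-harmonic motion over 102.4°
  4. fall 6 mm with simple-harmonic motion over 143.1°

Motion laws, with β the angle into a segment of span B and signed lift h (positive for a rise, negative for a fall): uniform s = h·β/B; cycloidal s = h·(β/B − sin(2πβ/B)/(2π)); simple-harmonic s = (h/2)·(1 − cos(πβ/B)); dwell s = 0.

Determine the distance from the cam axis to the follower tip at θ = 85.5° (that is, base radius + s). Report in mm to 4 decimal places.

seg 1 [0°–77.5°] uniform, h=23: full span → s += 23 → s = 23.0000
seg 2 [77.5°–114.5°] cycloidal, h=23: θ=85.5° here. β=8, B=37. 23·(0.2162 − sin(2π·0.2162)/(2π)) = 1.3946 → s = 24.3946
radial distance = base radius + s = 28 + 24.3946 = 52.3946

52.3946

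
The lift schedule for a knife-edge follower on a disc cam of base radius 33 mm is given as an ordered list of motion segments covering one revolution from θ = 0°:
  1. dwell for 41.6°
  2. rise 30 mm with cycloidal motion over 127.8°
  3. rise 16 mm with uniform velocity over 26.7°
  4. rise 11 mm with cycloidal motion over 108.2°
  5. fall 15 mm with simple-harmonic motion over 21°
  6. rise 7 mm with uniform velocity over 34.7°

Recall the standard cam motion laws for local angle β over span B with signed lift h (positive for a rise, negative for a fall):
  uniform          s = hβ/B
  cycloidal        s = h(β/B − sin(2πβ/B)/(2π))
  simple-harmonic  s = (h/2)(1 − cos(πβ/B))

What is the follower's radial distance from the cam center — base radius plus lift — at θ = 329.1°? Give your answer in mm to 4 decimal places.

seg 1 [0°–41.6°] dwell: s stays 0.0000
seg 2 [41.6°–169.4°] cycloidal, h=30: full span → s += 30 → s = 30.0000
seg 3 [169.4°–196.1°] uniform, h=16: full span → s += 16 → s = 46.0000
seg 4 [196.1°–304.3°] cycloidal, h=11: full span → s += 11 → s = 57.0000
seg 5 [304.3°–325.3°] simple-harmonic, h=-15: full span → s += -15 → s = 42.0000
seg 6 [325.3°–360°] uniform, h=7: θ=329.1° here. β=3.8, B=34.7. 7·3.8/34.7 = 0.7666 → s = 42.7666
radial distance = base radius + s = 33 + 42.7666 = 75.7666

75.7666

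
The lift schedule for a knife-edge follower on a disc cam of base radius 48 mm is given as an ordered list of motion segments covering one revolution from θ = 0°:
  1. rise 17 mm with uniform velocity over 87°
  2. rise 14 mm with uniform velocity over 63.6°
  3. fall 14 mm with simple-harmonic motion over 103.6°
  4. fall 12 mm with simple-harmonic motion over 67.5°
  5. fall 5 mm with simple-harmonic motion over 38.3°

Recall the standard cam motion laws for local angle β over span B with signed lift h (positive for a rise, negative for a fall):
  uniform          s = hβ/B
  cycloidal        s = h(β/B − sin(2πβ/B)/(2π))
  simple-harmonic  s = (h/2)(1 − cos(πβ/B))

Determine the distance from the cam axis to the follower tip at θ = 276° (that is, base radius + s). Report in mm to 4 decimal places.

seg 1 [0°–87°] uniform, h=17: full span → s += 17 → s = 17.0000
seg 2 [87°–150.6°] uniform, h=14: full span → s += 14 → s = 31.0000
seg 3 [150.6°–254.2°] simple-harmonic, h=-14: full span → s += -14 → s = 17.0000
seg 4 [254.2°–321.7°] simple-harmonic, h=-12: θ=276° here. β=21.8, B=67.5. -12/2·(1 − cos(π·0.3230)) = -2.8323 → s = 14.1677
radial distance = base radius + s = 48 + 14.1677 = 62.1677

62.1677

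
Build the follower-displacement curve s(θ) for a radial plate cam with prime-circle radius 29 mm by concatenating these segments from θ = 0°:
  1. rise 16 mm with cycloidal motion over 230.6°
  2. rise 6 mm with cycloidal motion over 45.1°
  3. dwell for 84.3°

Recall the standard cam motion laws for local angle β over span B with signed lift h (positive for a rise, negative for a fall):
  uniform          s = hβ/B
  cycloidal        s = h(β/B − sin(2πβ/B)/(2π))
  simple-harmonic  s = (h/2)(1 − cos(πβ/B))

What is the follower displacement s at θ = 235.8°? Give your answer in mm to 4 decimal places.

seg 1 [0°–230.6°] cycloidal, h=16: full span → s += 16 → s = 16.0000
seg 2 [230.6°–275.7°] cycloidal, h=6: θ=235.8° here. β=5.2, B=45.1. 6·(0.1153 − sin(2π·0.1153)/(2π)) = 0.0589 → s = 16.0589

16.0589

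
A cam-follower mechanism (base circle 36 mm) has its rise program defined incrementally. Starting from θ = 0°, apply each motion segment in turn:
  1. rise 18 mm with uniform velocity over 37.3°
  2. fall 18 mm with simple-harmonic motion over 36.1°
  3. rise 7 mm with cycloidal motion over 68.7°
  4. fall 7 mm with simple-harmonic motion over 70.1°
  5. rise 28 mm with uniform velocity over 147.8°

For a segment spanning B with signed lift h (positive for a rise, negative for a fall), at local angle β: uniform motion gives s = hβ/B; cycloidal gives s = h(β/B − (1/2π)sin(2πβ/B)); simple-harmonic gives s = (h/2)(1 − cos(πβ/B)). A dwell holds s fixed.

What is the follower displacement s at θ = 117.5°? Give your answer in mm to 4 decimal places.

seg 1 [0°–37.3°] uniform, h=18: full span → s += 18 → s = 18.0000
seg 2 [37.3°–73.4°] simple-harmonic, h=-18: full span → s += -18 → s = 0.0000
seg 3 [73.4°–142.1°] cycloidal, h=7: θ=117.5° here. β=44.1, B=68.7. 7·(0.6419 − sin(2π·0.6419)/(2π)) = 5.3604 → s = 5.3604

5.3604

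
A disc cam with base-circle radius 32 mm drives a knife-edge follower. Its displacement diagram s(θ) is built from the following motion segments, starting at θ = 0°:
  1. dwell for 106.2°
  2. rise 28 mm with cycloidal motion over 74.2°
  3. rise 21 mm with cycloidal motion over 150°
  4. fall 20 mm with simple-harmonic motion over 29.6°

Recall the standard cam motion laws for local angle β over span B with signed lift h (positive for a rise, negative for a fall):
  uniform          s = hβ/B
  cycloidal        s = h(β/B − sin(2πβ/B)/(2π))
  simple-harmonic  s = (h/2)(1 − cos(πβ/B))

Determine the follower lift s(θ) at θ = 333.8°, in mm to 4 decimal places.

seg 1 [0°–106.2°] dwell: s stays 0.0000
seg 2 [106.2°–180.4°] cycloidal, h=28: full span → s += 28 → s = 28.0000
seg 3 [180.4°–330.4°] cycloidal, h=21: full span → s += 21 → s = 49.0000
seg 4 [330.4°–360°] simple-harmonic, h=-20: θ=333.8° here. β=3.4, B=29.6. -20/2·(1 − cos(π·0.1149)) = -0.6441 → s = 48.3559

48.3559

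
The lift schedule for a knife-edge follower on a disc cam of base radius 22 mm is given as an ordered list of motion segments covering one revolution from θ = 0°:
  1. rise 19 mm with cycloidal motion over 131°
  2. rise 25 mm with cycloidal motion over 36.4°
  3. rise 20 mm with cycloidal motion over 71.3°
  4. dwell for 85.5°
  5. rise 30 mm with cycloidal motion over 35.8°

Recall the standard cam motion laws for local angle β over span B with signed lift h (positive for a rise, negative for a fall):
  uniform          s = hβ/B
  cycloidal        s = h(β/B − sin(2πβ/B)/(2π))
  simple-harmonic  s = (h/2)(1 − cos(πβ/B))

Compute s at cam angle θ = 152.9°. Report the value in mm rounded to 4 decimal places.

seg 1 [0°–131°] cycloidal, h=19: full span → s += 19 → s = 19.0000
seg 2 [131°–167.4°] cycloidal, h=25: θ=152.9° here. β=21.9, B=36.4. 25·(0.6016 − sin(2π·0.6016)/(2π)) = 17.4131 → s = 36.4131

36.4131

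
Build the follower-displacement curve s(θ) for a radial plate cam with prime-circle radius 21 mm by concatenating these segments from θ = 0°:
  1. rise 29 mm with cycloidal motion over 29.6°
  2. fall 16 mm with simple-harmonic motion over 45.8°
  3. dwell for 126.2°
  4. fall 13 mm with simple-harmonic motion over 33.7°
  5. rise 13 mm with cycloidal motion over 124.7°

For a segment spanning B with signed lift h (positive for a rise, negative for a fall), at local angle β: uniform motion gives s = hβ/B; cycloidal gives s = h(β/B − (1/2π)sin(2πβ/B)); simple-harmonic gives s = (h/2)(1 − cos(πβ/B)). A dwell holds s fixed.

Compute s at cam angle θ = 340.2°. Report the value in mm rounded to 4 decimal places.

seg 1 [0°–29.6°] cycloidal, h=29: full span → s += 29 → s = 29.0000
seg 2 [29.6°–75.4°] simple-harmonic, h=-16: full span → s += -16 → s = 13.0000
seg 3 [75.4°–201.6°] dwell: s stays 13.0000
seg 4 [201.6°–235.3°] simple-harmonic, h=-13: full span → s += -13 → s = 0.0000
seg 5 [235.3°–360°] cycloidal, h=13: θ=340.2° here. β=104.9, B=124.7. 13·(0.8412 − sin(2π·0.8412)/(2π)) = 12.6742 → s = 12.6742

12.6742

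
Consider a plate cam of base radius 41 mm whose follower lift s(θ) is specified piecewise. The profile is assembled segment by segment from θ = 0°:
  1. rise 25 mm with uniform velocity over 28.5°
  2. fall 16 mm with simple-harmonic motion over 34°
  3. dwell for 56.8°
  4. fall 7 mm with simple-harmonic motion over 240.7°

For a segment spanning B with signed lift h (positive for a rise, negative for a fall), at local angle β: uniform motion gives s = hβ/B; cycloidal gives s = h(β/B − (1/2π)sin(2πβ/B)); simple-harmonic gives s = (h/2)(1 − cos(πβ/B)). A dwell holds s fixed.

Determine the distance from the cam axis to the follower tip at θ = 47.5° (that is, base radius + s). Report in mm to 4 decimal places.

seg 1 [0°–28.5°] uniform, h=25: full span → s += 25 → s = 25.0000
seg 2 [28.5°–62.5°] simple-harmonic, h=-16: θ=47.5° here. β=19, B=34. -16/2·(1 − cos(π·0.5588)) = -9.4700 → s = 15.5300
radial distance = base radius + s = 41 + 15.5300 = 56.5300

56.5300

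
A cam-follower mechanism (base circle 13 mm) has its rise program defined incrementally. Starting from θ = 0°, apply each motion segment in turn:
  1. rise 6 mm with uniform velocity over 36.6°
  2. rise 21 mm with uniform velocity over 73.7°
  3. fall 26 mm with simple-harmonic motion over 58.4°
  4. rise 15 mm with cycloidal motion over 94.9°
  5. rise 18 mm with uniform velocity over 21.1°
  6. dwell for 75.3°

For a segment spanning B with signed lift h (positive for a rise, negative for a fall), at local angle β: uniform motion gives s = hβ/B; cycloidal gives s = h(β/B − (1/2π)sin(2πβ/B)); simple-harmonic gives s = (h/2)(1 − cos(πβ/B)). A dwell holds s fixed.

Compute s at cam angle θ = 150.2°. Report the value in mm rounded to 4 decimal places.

seg 1 [0°–36.6°] uniform, h=6: full span → s += 6 → s = 6.0000
seg 2 [36.6°–110.3°] uniform, h=21: full span → s += 21 → s = 27.0000
seg 3 [110.3°–168.7°] simple-harmonic, h=-26: θ=150.2° here. β=39.9, B=58.4. -26/2·(1 − cos(π·0.6832)) = -20.0764 → s = 6.9236

6.9236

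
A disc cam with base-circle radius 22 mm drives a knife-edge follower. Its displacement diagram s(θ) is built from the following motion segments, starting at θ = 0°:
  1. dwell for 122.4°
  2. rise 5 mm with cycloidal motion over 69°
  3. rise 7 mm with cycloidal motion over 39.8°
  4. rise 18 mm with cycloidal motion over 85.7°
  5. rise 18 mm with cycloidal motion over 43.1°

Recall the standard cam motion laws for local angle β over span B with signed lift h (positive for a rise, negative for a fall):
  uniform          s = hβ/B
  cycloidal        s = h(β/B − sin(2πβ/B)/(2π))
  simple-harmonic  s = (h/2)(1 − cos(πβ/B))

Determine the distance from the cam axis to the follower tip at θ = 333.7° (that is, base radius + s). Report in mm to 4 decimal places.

seg 1 [0°–122.4°] dwell: s stays 0.0000
seg 2 [122.4°–191.4°] cycloidal, h=5: full span → s += 5 → s = 5.0000
seg 3 [191.4°–231.2°] cycloidal, h=7: full span → s += 7 → s = 12.0000
seg 4 [231.2°–316.9°] cycloidal, h=18: full span → s += 18 → s = 30.0000
seg 5 [316.9°–360°] cycloidal, h=18: θ=333.7° here. β=16.8, B=43.1. 18·(0.3898 − sin(2π·0.3898)/(2π)) = 5.1873 → s = 35.1873
radial distance = base radius + s = 22 + 35.1873 = 57.1873

57.1873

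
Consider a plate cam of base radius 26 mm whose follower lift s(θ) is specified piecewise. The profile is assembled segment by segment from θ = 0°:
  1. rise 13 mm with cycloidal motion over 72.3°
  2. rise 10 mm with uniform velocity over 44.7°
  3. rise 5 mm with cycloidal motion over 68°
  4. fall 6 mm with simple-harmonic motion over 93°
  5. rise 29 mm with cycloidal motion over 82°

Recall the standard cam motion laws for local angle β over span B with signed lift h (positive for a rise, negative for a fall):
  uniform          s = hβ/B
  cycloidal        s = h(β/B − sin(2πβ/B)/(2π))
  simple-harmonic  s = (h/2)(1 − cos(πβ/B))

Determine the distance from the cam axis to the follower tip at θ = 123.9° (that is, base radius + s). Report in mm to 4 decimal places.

seg 1 [0°–72.3°] cycloidal, h=13: full span → s += 13 → s = 13.0000
seg 2 [72.3°–117°] uniform, h=10: full span → s += 10 → s = 23.0000
seg 3 [117°–185°] cycloidal, h=5: θ=123.9° here. β=6.9, B=68. 5·(0.1015 − sin(2π·0.1015)/(2π)) = 0.0337 → s = 23.0337
radial distance = base radius + s = 26 + 23.0337 = 49.0337

49.0337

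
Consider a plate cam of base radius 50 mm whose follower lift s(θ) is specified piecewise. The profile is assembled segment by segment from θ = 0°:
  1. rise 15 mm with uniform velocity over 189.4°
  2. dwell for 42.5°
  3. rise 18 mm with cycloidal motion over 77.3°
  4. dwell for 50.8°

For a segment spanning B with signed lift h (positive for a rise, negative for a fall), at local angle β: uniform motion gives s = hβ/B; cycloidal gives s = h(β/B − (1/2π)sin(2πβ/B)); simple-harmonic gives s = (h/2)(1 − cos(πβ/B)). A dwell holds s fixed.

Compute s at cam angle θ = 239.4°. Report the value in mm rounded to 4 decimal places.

seg 1 [0°–189.4°] uniform, h=15: full span → s += 15 → s = 15.0000
seg 2 [189.4°–231.9°] dwell: s stays 15.0000
seg 3 [231.9°–309.2°] cycloidal, h=18: θ=239.4° here. β=7.5, B=77.3. 18·(0.0970 − sin(2π·0.0970)/(2π)) = 0.1062 → s = 15.1062

15.1062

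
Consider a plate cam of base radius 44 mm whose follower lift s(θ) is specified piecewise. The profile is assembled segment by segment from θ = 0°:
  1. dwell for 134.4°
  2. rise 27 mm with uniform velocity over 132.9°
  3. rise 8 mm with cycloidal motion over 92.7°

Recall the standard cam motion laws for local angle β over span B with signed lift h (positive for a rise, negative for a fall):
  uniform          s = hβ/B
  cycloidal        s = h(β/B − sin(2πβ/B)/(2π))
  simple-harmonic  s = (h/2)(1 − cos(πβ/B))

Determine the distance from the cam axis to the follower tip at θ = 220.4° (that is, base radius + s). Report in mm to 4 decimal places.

seg 1 [0°–134.4°] dwell: s stays 0.0000
seg 2 [134.4°–267.3°] uniform, h=27: θ=220.4° here. β=86, B=132.9. 27·86/132.9 = 17.4718 → s = 17.4718
radial distance = base radius + s = 44 + 17.4718 = 61.4718

61.4718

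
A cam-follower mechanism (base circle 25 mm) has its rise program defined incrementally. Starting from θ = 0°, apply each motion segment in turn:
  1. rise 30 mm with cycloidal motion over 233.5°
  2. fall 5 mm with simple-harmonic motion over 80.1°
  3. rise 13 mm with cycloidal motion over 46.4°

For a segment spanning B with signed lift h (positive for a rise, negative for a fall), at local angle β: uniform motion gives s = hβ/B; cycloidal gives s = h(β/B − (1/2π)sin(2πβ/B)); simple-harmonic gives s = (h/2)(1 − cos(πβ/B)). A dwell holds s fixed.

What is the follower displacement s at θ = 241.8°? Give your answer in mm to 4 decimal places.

seg 1 [0°–233.5°] cycloidal, h=30: full span → s += 30 → s = 30.0000
seg 2 [233.5°–313.6°] simple-harmonic, h=-5: θ=241.8° here. β=8.3, B=80.1. -5/2·(1 − cos(π·0.1036)) = -0.1313 → s = 29.8687

29.8687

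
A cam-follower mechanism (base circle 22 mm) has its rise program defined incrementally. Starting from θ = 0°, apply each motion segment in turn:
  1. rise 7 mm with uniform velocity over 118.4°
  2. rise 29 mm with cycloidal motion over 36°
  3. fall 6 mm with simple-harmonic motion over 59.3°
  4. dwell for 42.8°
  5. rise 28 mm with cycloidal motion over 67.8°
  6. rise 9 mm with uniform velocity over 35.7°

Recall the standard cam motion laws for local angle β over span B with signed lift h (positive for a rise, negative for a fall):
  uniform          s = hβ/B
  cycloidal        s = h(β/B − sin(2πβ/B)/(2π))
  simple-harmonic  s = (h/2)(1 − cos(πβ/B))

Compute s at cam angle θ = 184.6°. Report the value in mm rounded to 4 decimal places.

seg 1 [0°–118.4°] uniform, h=7: full span → s += 7 → s = 7.0000
seg 2 [118.4°–154.4°] cycloidal, h=29: full span → s += 29 → s = 36.0000
seg 3 [154.4°–213.7°] simple-harmonic, h=-6: θ=184.6° here. β=30.2, B=59.3. -6/2·(1 − cos(π·0.5093)) = -3.0874 → s = 32.9126

32.9126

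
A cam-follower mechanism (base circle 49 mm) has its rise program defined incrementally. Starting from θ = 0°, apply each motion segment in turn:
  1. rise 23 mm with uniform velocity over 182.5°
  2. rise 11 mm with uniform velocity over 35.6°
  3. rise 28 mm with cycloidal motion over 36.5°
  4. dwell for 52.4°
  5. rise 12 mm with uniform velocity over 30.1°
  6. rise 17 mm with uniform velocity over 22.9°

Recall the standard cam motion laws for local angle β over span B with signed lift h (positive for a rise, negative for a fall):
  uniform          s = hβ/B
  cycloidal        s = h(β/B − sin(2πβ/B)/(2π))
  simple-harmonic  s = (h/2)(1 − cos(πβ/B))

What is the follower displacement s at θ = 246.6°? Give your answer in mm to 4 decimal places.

seg 1 [0°–182.5°] uniform, h=23: full span → s += 23 → s = 23.0000
seg 2 [182.5°–218.1°] uniform, h=11: full span → s += 11 → s = 34.0000
seg 3 [218.1°–254.6°] cycloidal, h=28: θ=246.6° here. β=28.5, B=36.5. 28·(0.7808 − sin(2π·0.7808)/(2π)) = 26.2360 → s = 60.2360

60.2360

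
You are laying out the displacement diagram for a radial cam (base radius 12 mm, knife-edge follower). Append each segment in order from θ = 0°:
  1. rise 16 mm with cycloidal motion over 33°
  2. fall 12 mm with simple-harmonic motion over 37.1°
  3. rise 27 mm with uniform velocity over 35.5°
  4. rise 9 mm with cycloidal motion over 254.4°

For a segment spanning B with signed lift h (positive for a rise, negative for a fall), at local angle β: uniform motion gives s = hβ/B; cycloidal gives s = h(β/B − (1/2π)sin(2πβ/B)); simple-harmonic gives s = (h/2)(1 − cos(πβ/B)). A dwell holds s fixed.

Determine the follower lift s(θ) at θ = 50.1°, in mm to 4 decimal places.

seg 1 [0°–33°] cycloidal, h=16: full span → s += 16 → s = 16.0000
seg 2 [33°–70.1°] simple-harmonic, h=-12: θ=50.1° here. β=17.1, B=37.1. -12/2·(1 − cos(π·0.4609)) = -5.2651 → s = 10.7349

10.7349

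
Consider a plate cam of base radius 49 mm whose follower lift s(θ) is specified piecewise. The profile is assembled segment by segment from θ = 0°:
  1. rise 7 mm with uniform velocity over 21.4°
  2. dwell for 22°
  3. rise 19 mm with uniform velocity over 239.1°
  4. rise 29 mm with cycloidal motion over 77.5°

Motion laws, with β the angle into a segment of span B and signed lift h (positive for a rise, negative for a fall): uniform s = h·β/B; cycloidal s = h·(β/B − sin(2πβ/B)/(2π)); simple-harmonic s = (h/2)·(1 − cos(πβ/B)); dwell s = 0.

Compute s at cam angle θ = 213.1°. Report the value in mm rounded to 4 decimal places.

seg 1 [0°–21.4°] uniform, h=7: full span → s += 7 → s = 7.0000
seg 2 [21.4°–43.4°] dwell: s stays 7.0000
seg 3 [43.4°–282.5°] uniform, h=19: θ=213.1° here. β=169.7, B=239.1. 19·169.7/239.1 = 13.4852 → s = 20.4852

20.4852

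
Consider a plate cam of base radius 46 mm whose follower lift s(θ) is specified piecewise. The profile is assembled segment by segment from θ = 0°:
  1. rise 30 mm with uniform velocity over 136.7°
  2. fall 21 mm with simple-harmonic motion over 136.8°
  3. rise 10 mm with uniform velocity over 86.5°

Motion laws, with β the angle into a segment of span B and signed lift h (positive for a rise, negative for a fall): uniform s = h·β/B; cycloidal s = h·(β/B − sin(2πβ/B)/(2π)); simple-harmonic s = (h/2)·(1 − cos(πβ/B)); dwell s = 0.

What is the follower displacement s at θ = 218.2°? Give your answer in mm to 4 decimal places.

seg 1 [0°–136.7°] uniform, h=30: full span → s += 30 → s = 30.0000
seg 2 [136.7°–273.5°] simple-harmonic, h=-21: θ=218.2° here. β=81.5, B=136.8. -21/2·(1 − cos(π·0.5958)) = -13.6114 → s = 16.3886

16.3886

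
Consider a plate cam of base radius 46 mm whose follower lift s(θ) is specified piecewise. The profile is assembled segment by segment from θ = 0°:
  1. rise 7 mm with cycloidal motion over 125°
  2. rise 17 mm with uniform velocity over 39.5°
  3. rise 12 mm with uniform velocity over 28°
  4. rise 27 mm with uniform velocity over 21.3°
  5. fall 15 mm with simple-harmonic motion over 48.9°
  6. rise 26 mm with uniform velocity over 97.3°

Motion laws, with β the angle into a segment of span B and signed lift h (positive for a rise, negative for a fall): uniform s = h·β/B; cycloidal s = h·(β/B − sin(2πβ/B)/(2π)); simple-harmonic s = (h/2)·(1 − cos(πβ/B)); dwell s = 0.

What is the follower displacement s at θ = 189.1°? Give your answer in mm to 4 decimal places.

seg 1 [0°–125°] cycloidal, h=7: full span → s += 7 → s = 7.0000
seg 2 [125°–164.5°] uniform, h=17: full span → s += 17 → s = 24.0000
seg 3 [164.5°–192.5°] uniform, h=12: θ=189.1° here. β=24.6, B=28. 12·24.6/28 = 10.5429 → s = 34.5429

34.5429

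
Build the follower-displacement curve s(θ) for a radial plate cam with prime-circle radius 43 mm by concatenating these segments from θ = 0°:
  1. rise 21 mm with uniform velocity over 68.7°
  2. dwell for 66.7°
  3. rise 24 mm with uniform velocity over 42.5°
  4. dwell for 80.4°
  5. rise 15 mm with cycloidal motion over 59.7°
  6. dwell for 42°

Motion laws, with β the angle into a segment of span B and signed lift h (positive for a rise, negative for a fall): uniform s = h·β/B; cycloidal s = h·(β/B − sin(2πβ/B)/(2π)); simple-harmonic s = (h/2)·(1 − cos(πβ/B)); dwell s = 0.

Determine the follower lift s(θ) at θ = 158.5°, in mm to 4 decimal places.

seg 1 [0°–68.7°] uniform, h=21: full span → s += 21 → s = 21.0000
seg 2 [68.7°–135.4°] dwell: s stays 21.0000
seg 3 [135.4°–177.9°] uniform, h=24: θ=158.5° here. β=23.1, B=42.5. 24·23.1/42.5 = 13.0447 → s = 34.0447

34.0447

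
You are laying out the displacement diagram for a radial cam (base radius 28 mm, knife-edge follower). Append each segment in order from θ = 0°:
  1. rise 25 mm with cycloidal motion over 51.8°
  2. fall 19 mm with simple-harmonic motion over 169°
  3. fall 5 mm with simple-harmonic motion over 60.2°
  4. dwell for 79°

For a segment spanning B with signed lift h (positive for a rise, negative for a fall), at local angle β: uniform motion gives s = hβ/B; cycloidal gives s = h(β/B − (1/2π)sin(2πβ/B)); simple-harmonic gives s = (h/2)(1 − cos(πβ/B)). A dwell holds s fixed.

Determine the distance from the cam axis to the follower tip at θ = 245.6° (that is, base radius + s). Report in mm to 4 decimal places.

seg 1 [0°–51.8°] cycloidal, h=25: full span → s += 25 → s = 25.0000
seg 2 [51.8°–220.8°] simple-harmonic, h=-19: full span → s += -19 → s = 6.0000
seg 3 [220.8°–281°] simple-harmonic, h=-5: θ=245.6° here. β=24.8, B=60.2. -5/2·(1 − cos(π·0.4120)) = -1.8173 → s = 4.1827
radial distance = base radius + s = 28 + 4.1827 = 32.1827

32.1827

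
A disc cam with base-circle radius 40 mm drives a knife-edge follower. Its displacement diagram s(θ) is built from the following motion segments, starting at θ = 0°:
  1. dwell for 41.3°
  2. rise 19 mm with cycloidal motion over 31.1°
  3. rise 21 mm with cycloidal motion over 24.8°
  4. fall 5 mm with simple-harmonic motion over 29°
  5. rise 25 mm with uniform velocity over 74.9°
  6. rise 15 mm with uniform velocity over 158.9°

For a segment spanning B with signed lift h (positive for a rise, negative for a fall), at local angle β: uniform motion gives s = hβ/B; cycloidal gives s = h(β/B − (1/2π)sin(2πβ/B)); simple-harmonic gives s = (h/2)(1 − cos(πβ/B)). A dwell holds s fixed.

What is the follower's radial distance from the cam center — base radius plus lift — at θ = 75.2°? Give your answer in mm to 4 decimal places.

seg 1 [0°–41.3°] dwell: s stays 0.0000
seg 2 [41.3°–72.4°] cycloidal, h=19: full span → s += 19 → s = 19.0000
seg 3 [72.4°–97.2°] cycloidal, h=21: θ=75.2° here. β=2.8, B=24.8. 21·(0.1129 − sin(2π·0.1129)/(2π)) = 0.1939 → s = 19.1939
radial distance = base radius + s = 40 + 19.1939 = 59.1939

59.1939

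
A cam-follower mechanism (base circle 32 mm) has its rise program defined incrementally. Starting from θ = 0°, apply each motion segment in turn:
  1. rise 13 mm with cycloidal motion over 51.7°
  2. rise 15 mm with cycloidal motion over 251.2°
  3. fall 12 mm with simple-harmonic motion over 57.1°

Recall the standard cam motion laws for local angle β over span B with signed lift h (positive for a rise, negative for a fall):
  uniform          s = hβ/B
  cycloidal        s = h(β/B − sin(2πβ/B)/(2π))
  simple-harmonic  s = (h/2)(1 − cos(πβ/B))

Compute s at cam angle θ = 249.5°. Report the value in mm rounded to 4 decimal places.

seg 1 [0°–51.7°] cycloidal, h=13: full span → s += 13 → s = 13.0000
seg 2 [51.7°–302.9°] cycloidal, h=15: θ=249.5° here. β=197.8, B=251.2. 15·(0.7874 − sin(2π·0.7874)/(2π)) = 14.1329 → s = 27.1329

27.1329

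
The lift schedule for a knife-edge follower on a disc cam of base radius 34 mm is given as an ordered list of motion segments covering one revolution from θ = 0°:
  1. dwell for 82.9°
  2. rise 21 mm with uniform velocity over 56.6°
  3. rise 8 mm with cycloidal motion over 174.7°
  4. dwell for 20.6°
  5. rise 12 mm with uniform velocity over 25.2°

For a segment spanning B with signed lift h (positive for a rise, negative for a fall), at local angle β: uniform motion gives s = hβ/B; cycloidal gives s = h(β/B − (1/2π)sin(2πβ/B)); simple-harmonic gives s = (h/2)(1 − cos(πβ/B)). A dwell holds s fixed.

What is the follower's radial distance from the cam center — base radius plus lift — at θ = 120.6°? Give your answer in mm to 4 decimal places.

seg 1 [0°–82.9°] dwell: s stays 0.0000
seg 2 [82.9°–139.5°] uniform, h=21: θ=120.6° here. β=37.7, B=56.6. 21·37.7/56.6 = 13.9876 → s = 13.9876
radial distance = base radius + s = 34 + 13.9876 = 47.9876

47.9876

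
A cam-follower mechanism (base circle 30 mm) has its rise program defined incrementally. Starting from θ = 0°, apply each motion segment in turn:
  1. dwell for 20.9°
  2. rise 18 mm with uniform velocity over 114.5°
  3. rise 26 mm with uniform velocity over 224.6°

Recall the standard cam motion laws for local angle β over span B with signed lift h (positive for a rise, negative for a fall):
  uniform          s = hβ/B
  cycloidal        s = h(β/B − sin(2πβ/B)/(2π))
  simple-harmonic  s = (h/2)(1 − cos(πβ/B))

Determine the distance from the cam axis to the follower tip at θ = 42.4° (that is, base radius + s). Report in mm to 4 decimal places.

seg 1 [0°–20.9°] dwell: s stays 0.0000
seg 2 [20.9°–135.4°] uniform, h=18: θ=42.4° here. β=21.5, B=114.5. 18·21.5/114.5 = 3.3799 → s = 3.3799
radial distance = base radius + s = 30 + 3.3799 = 33.3799

33.3799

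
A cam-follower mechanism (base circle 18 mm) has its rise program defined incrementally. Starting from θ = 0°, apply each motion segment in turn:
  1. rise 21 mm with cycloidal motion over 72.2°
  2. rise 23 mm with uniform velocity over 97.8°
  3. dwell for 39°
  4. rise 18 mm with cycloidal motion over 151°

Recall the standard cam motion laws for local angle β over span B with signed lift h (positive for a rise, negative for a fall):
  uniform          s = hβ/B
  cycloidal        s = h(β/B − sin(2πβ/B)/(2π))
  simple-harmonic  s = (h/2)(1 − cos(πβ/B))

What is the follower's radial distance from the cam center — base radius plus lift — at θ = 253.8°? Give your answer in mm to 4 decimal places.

seg 1 [0°–72.2°] cycloidal, h=21: full span → s += 21 → s = 21.0000
seg 2 [72.2°–170°] uniform, h=23: full span → s += 23 → s = 44.0000
seg 3 [170°–209°] dwell: s stays 44.0000
seg 4 [209°–360°] cycloidal, h=18: θ=253.8° here. β=44.8, B=151. 18·(0.2967 − sin(2π·0.2967)/(2π)) = 2.5980 → s = 46.5980
radial distance = base radius + s = 18 + 46.5980 = 64.5980

64.5980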